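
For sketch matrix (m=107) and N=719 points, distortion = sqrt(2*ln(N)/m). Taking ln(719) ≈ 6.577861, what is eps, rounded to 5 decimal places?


ln(719) ≈ 6.577861.
2*ln(N)/m ≈ 2*6.577861/107 ≈ 0.12295067.
eps = sqrt(0.12295067) ≈ 0.3506432 ≈ 0.35064.

0.35064


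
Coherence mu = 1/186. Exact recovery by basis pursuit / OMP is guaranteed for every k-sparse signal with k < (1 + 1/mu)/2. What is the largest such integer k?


1/mu = 186.
1 + 1/mu = 187.
(1 + 1/mu)/2 = 93.5 is not an integer, so k_max = floor(93.5) = 93.

93


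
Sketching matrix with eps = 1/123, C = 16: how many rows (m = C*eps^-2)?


1/eps = 123.
(1/eps)^2 = 15129.
m = 16*15129 = 242064.

242064


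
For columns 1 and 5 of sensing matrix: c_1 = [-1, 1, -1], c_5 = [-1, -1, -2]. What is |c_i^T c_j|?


Inner product: -1*-1 + 1*-1 + -1*-2
Products: [1, -1, 2]
Sum = 2.
|dot| = 2.

2


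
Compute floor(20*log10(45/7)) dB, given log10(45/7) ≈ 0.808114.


||x||/||e|| = 45/7.
log10(45/7) ≈ 0.808114.
20*log10(||x||/||e||) ≈ 20*0.808114 = 16.16228.
floor(16.16228) = 16.

16


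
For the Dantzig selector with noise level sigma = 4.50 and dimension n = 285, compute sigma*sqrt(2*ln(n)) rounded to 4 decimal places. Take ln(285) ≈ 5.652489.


ln(285) ≈ 5.652489.
2*ln(n) ≈ 11.304978.
sqrt(2*ln(n)) ≈ sqrt(11.304978) ≈ 3.362288.
threshold ≈ 4.50*3.362288 = 15.130296 ≈ 15.1303.

15.1303


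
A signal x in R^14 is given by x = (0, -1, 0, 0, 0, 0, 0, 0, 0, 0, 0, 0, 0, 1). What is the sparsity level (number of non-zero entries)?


Non-zero positions: [1, 13].
Sparsity = 2.

2


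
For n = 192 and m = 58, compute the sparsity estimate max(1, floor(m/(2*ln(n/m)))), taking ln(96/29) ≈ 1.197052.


n/m = 192/58 = 96/29.
ln(n/m) ≈ 1.197052.
2*ln(n/m) ≈ 2.394104.
m/(2*ln(n/m)) ≈ 58/2.394104 ≈ 24.2262.
floor = 24.
k_max = max(1, 24) = 24.

24


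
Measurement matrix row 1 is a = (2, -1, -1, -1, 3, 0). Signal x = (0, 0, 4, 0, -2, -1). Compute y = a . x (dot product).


Non-zero terms: ['-1*4', '3*-2', '0*-1']
Products: [-4, -6, 0]
y = sum = -10.

-10


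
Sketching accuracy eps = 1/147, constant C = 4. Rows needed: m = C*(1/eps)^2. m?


1/eps = 147.
(1/eps)^2 = 21609.
m = 4*21609 = 86436.

86436


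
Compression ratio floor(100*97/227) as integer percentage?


100*m/n = 100*97/227 ≈ 42.7313.
floor = 42.

42


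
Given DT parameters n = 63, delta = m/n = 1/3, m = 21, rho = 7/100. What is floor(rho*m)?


m = 1/3*63 = 21.
rho = 7/100.
rho*m = 7/100*21 = 1.47.
k = floor(1.47) = 1.

1


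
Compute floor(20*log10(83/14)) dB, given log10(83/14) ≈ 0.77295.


||x||/||e|| = 83/14.
log10(83/14) ≈ 0.77295.
20*log10(||x||/||e||) ≈ 20*0.77295 = 15.459.
floor(15.459) = 15.

15


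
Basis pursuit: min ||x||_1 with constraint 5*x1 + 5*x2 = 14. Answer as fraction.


Axis intercepts:
  x1 = 14/5, x2 = 0: L1 = 14/5
  x1 = 0, x2 = 14/5: L1 = 14/5
x* = (14/5, 0)
||x*||_1 = 14/5.

14/5


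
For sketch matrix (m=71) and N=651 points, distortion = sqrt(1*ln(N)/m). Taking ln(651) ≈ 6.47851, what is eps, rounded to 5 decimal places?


ln(651) ≈ 6.47851.
1*ln(N)/m ≈ 1*6.47851/71 ≈ 0.09124662.
eps = sqrt(0.09124662) ≈ 0.3020706 ≈ 0.30207.

0.30207


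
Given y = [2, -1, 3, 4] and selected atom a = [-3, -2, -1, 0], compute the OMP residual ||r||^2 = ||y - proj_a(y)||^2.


a^T a = 14.
a^T y = -7.
coeff = -7/14 = -1/2.
||r||^2 = 53/2.

53/2


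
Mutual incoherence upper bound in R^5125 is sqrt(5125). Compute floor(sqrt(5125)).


71^2 = 5041 <= 5125 < 5184 = 72^2, so 71 <= sqrt(5125) < 72.
floor(sqrt(5125)) = 71.

71


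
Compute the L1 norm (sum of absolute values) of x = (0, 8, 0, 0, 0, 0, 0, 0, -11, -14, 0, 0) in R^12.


Non-zero entries: [(1, 8), (8, -11), (9, -14)]
Absolute values: [8, 11, 14]
||x||_1 = sum = 33.

33


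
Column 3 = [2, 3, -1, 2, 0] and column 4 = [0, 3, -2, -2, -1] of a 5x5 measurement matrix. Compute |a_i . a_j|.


Inner product: 2*0 + 3*3 + -1*-2 + 2*-2 + 0*-1
Products: [0, 9, 2, -4, 0]
Sum = 7.
|dot| = 7.

7


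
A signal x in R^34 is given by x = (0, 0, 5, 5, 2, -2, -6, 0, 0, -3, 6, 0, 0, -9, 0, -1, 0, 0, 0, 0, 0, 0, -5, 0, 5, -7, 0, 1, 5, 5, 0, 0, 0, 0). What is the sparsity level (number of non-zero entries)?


Non-zero positions: [2, 3, 4, 5, 6, 9, 10, 13, 15, 22, 24, 25, 27, 28, 29].
Sparsity = 15.

15


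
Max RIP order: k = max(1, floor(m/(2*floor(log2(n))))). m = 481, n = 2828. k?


floor(log2(2828)) = 11.
2*11 = 22.
m/(2*floor(log2(n))) = 481/22 ≈ 21.8636.
floor = 21.
k = max(1, 21) = 21.

21


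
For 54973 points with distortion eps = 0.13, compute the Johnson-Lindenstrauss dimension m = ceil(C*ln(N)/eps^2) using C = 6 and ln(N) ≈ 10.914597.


ln(54973) ≈ 10.914597.
eps^2 = 0.13^2 = 0.0169.
C*ln(N)/eps^2 ≈ 6*10.914597/0.0169 ≈ 3875.0049.
m = ceil(3875.0049) = 3876.

3876


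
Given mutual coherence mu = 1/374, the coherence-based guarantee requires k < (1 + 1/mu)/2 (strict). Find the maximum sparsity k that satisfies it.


1/mu = 374.
1 + 1/mu = 375.
(1 + 1/mu)/2 = 187.5 is not an integer, so k_max = floor(187.5) = 187.

187


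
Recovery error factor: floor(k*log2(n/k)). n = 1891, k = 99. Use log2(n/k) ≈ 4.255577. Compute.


log2(n/k) = log2(1891/99) ≈ 4.255577.
k*log2(n/k) ≈ 99*4.255577 = 421.302123.
floor(421.302123) = 421.

421


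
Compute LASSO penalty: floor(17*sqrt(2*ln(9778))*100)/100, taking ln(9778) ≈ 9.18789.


ln(9778) ≈ 9.18789.
2*ln(n) ≈ 18.37578.
sqrt(2*ln(n)) ≈ sqrt(18.37578) ≈ 4.286698.
lambda ≈ 17*4.286698 = 72.873866.
floor(lambda*100)/100 = 72.87.

72.87


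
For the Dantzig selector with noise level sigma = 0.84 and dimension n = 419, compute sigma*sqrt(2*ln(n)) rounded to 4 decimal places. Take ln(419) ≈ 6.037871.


ln(419) ≈ 6.037871.
2*ln(n) ≈ 12.075742.
sqrt(2*ln(n)) ≈ sqrt(12.075742) ≈ 3.475017.
threshold ≈ 0.84*3.475017 = 2.91901428 ≈ 2.9190.

2.9190


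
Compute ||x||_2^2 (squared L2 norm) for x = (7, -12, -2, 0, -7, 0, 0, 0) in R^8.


Non-zero entries: [(0, 7), (1, -12), (2, -2), (4, -7)]
Squares: [49, 144, 4, 49]
||x||_2^2 = sum = 246.

246


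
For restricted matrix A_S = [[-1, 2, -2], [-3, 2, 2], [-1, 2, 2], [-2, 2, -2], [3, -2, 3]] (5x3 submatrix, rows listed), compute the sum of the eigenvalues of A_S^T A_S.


Sum of eigenvalues of A_S^T A_S = trace(A_S^T A_S) = sum of squared column norms of A_S.
A_S^T A_S diagonal: [24, 20, 25].
trace = 24 + 20 + 25 = 69.

69


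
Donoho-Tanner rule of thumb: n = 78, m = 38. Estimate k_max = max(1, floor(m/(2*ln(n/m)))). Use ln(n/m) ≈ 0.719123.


n/m = 78/38 = 39/19.
ln(n/m) ≈ 0.719123.
2*ln(n/m) ≈ 1.438246.
m/(2*ln(n/m)) ≈ 38/1.438246 ≈ 26.4211.
floor = 26.
k_max = max(1, 26) = 26.

26


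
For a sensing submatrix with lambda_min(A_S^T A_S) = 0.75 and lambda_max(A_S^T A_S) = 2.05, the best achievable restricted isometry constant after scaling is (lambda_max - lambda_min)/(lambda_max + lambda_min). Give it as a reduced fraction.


lambda_max - lambda_min = 2.05 - 0.75 = 1.30.
lambda_max + lambda_min = 2.05 + 0.75 = 2.80.
delta = 1.30/2.80 = 130/280 = 13/28.

13/28


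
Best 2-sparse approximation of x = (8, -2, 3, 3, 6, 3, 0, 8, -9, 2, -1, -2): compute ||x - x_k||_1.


Sorted |x_i| descending: [9, 8, 8, 6, 3, 3, 3, 2, 2, 2, 1, 0]
Keep top 2: [9, 8]
Tail entries: [8, 6, 3, 3, 3, 2, 2, 2, 1, 0]
L1 error = sum of tail = 30.

30


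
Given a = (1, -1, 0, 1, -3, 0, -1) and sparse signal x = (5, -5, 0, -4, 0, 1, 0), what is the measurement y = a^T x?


Non-zero terms: ['1*5', '-1*-5', '1*-4', '0*1']
Products: [5, 5, -4, 0]
y = sum = 6.

6


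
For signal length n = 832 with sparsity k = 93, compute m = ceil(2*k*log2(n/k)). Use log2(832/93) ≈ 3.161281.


log2(n/k) = log2(832/93) ≈ 3.161281.
2*k*log2(n/k) ≈ 2*93*3.161281 = 587.998266.
m = ceil(587.998266) = 588.

588


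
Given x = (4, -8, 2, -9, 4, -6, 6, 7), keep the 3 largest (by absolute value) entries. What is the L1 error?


Sorted |x_i| descending: [9, 8, 7, 6, 6, 4, 4, 2]
Keep top 3: [9, 8, 7]
Tail entries: [6, 6, 4, 4, 2]
L1 error = sum of tail = 22.

22


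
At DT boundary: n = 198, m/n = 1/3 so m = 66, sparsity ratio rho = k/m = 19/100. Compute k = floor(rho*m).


m = 1/3*198 = 66.
rho = 19/100.
rho*m = 19/100*66 = 12.54.
k = floor(12.54) = 12.

12


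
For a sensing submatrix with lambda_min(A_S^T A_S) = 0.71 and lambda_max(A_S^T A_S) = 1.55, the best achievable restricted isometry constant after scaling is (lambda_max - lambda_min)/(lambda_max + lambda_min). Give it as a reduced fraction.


lambda_max - lambda_min = 1.55 - 0.71 = 0.84.
lambda_max + lambda_min = 1.55 + 0.71 = 2.26.
delta = 0.84/2.26 = 84/226 = 42/113.

42/113


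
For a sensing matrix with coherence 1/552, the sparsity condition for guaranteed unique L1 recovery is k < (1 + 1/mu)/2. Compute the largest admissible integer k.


1/mu = 552.
1 + 1/mu = 553.
(1 + 1/mu)/2 = 276.5 is not an integer, so k_max = floor(276.5) = 276.

276


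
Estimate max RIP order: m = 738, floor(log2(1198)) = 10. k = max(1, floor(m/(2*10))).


floor(log2(1198)) = 10.
2*10 = 20.
m/(2*floor(log2(n))) = 738/20 ≈ 36.9.
floor = 36.
k = max(1, 36) = 36.

36


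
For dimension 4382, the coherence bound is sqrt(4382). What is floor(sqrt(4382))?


66^2 = 4356 <= 4382 < 4489 = 67^2, so 66 <= sqrt(4382) < 67.
floor(sqrt(4382)) = 66.

66


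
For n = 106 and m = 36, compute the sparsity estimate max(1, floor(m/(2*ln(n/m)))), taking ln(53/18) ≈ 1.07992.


n/m = 106/36 = 53/18.
ln(n/m) ≈ 1.07992.
2*ln(n/m) ≈ 2.15984.
m/(2*ln(n/m)) ≈ 36/2.15984 ≈ 16.6679.
floor = 16.
k_max = max(1, 16) = 16.

16


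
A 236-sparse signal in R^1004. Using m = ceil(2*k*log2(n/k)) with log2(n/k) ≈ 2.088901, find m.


log2(n/k) = log2(1004/236) ≈ 2.088901.
2*k*log2(n/k) ≈ 2*236*2.088901 = 985.961272.
m = ceil(985.961272) = 986.

986


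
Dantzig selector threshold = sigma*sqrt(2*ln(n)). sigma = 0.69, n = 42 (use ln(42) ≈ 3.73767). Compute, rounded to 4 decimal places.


ln(42) ≈ 3.73767.
2*ln(n) ≈ 7.47534.
sqrt(2*ln(n)) ≈ sqrt(7.47534) ≈ 2.734107.
threshold ≈ 0.69*2.734107 = 1.88653383 ≈ 1.8865.

1.8865


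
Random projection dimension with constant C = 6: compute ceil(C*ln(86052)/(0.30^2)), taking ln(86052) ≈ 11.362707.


ln(86052) ≈ 11.362707.
eps^2 = 0.30^2 = 0.09.
C*ln(N)/eps^2 ≈ 6*11.362707/0.09 ≈ 757.5138.
m = ceil(757.5138) = 758.

758


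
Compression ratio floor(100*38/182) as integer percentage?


100*m/n = 100*38/182 ≈ 20.8791.
floor = 20.

20


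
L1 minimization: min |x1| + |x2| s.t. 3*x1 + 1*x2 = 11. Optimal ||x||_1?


Axis intercepts:
  x1 = 11/3, x2 = 0: L1 = 11/3
  x1 = 0, x2 = 11: L1 = 11
x* = (11/3, 0)
||x*||_1 = 11/3.

11/3


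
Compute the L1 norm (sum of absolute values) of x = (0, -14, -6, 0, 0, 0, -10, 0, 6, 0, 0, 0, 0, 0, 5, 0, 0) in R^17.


Non-zero entries: [(1, -14), (2, -6), (6, -10), (8, 6), (14, 5)]
Absolute values: [14, 6, 10, 6, 5]
||x||_1 = sum = 41.

41


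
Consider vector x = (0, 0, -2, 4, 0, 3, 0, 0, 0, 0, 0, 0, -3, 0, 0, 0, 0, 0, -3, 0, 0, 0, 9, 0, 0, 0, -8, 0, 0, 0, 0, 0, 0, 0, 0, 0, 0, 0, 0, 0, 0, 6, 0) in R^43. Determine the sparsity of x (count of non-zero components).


Non-zero positions: [2, 3, 5, 12, 18, 22, 26, 41].
Sparsity = 8.

8


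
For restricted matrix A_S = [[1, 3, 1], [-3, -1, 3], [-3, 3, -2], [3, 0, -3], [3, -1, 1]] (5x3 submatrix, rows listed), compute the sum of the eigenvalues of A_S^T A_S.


Sum of eigenvalues of A_S^T A_S = trace(A_S^T A_S) = sum of squared column norms of A_S.
A_S^T A_S diagonal: [37, 20, 24].
trace = 37 + 20 + 24 = 81.

81


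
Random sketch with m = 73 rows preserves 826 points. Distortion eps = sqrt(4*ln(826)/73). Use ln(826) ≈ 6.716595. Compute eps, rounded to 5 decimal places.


ln(826) ≈ 6.716595.
4*ln(N)/m ≈ 4*6.716595/73 ≈ 0.3680326.
eps = sqrt(0.3680326) ≈ 0.6066569 ≈ 0.60666.

0.60666


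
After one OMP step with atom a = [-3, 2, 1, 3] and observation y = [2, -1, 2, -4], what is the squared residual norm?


a^T a = 23.
a^T y = -18.
coeff = -18/23 = -18/23.
||r||^2 = 251/23.

251/23


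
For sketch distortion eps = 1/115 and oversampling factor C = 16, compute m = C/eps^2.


1/eps = 115.
(1/eps)^2 = 13225.
m = 16*13225 = 211600.

211600


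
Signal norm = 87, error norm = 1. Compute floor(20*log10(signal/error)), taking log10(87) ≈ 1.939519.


||x||/||e|| = 87/1 = 87.
log10(87) ≈ 1.939519.
20*log10(||x||/||e||) ≈ 20*1.939519 = 38.79038.
floor(38.79038) = 38.

38


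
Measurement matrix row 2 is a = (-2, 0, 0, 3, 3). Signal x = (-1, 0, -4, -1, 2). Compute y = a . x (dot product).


Non-zero terms: ['-2*-1', '0*-4', '3*-1', '3*2']
Products: [2, 0, -3, 6]
y = sum = 5.

5


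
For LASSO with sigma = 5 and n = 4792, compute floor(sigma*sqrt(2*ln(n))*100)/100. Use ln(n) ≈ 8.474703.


ln(4792) ≈ 8.474703.
2*ln(n) ≈ 16.949406.
sqrt(2*ln(n)) ≈ sqrt(16.949406) ≈ 4.116966.
lambda ≈ 5*4.116966 = 20.58483.
floor(lambda*100)/100 = 20.58.

20.58


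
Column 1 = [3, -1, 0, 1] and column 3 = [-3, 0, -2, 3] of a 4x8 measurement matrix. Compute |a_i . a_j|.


Inner product: 3*-3 + -1*0 + 0*-2 + 1*3
Products: [-9, 0, 0, 3]
Sum = -6.
|dot| = 6.

6


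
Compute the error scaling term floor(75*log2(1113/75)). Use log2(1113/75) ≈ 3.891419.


log2(n/k) = log2(1113/75) ≈ 3.891419.
k*log2(n/k) ≈ 75*3.891419 = 291.856425.
floor(291.856425) = 291.

291


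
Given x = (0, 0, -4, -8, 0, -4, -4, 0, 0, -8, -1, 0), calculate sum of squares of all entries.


Non-zero entries: [(2, -4), (3, -8), (5, -4), (6, -4), (9, -8), (10, -1)]
Squares: [16, 64, 16, 16, 64, 1]
||x||_2^2 = sum = 177.

177


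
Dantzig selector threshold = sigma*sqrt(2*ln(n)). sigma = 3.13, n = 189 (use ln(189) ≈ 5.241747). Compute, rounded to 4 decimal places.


ln(189) ≈ 5.241747.
2*ln(n) ≈ 10.483494.
sqrt(2*ln(n)) ≈ sqrt(10.483494) ≈ 3.237822.
threshold ≈ 3.13*3.237822 = 10.13438286 ≈ 10.1344.

10.1344


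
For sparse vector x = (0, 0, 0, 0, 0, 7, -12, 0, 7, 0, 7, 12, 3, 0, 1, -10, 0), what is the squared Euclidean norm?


Non-zero entries: [(5, 7), (6, -12), (8, 7), (10, 7), (11, 12), (12, 3), (14, 1), (15, -10)]
Squares: [49, 144, 49, 49, 144, 9, 1, 100]
||x||_2^2 = sum = 545.

545


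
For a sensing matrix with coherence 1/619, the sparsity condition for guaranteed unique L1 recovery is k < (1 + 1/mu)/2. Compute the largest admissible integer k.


1/mu = 619.
1 + 1/mu = 620.
(1 + 1/mu)/2 = 310 is an integer and the inequality is strict, so k_max = 310 - 1 = 309.

309


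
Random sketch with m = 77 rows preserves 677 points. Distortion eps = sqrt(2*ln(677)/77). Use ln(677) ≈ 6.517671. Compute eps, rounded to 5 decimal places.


ln(677) ≈ 6.517671.
2*ln(N)/m ≈ 2*6.517671/77 ≈ 0.16929016.
eps = sqrt(0.16929016) ≈ 0.4114489 ≈ 0.41145.

0.41145


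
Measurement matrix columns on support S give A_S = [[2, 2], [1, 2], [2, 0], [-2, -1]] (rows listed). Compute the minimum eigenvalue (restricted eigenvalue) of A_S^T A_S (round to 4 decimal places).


A_S^T A_S = [[13, 8], [8, 9]].
trace = 22.
det = 53.
disc = trace^2 - 4*det = 484 - 4*53 = 272.
sqrt(272) ≈ 16.492423.
lam_min = (22 - sqrt(272))/2 ≈ (22 - 16.492423)/2 = 2.7537885 ≈ 2.7538.

2.7538


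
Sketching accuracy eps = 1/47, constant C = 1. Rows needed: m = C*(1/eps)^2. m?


1/eps = 47.
(1/eps)^2 = 2209.
m = 1*2209 = 2209.

2209


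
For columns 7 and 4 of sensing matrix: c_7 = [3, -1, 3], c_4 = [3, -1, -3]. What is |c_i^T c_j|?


Inner product: 3*3 + -1*-1 + 3*-3
Products: [9, 1, -9]
Sum = 1.
|dot| = 1.

1


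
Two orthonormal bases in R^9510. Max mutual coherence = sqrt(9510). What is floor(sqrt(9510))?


97^2 = 9409 <= 9510 < 9604 = 98^2, so 97 <= sqrt(9510) < 98.
floor(sqrt(9510)) = 97.

97


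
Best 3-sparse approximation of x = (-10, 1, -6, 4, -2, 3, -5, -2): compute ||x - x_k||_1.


Sorted |x_i| descending: [10, 6, 5, 4, 3, 2, 2, 1]
Keep top 3: [10, 6, 5]
Tail entries: [4, 3, 2, 2, 1]
L1 error = sum of tail = 12.

12


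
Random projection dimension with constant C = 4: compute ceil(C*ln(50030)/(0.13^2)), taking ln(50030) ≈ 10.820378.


ln(50030) ≈ 10.820378.
eps^2 = 0.13^2 = 0.0169.
C*ln(N)/eps^2 ≈ 4*10.820378/0.0169 ≈ 2561.0362.
m = ceil(2561.0362) = 2562.

2562


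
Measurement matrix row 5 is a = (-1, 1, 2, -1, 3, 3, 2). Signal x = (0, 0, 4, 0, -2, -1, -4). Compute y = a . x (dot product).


Non-zero terms: ['2*4', '3*-2', '3*-1', '2*-4']
Products: [8, -6, -3, -8]
y = sum = -9.

-9


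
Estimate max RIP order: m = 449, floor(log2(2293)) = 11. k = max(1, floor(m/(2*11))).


floor(log2(2293)) = 11.
2*11 = 22.
m/(2*floor(log2(n))) = 449/22 ≈ 20.4091.
floor = 20.
k = max(1, 20) = 20.

20


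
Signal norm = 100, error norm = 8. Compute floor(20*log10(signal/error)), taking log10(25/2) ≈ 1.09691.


||x||/||e|| = 100/8 = 25/2.
log10(25/2) ≈ 1.09691.
20*log10(||x||/||e||) ≈ 20*1.09691 = 21.9382.
floor(21.9382) = 21.

21


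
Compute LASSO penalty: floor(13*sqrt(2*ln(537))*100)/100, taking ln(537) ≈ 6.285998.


ln(537) ≈ 6.285998.
2*ln(n) ≈ 12.571996.
sqrt(2*ln(n)) ≈ sqrt(12.571996) ≈ 3.545701.
lambda ≈ 13*3.545701 = 46.094113.
floor(lambda*100)/100 = 46.09.

46.09


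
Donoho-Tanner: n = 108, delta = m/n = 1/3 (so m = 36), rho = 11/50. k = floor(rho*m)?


m = 1/3*108 = 36.
rho = 11/50.
rho*m = 11/50*36 = 7.92.
k = floor(7.92) = 7.

7


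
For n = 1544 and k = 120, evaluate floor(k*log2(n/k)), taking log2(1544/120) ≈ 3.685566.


log2(n/k) = log2(1544/120) ≈ 3.685566.
k*log2(n/k) ≈ 120*3.685566 = 442.26792.
floor(442.26792) = 442.

442


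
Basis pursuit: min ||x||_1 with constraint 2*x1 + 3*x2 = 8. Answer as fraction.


Axis intercepts:
  x1 = 4, x2 = 0: L1 = 4
  x1 = 0, x2 = 8/3: L1 = 8/3
x* = (0, 8/3)
||x*||_1 = 8/3.

8/3


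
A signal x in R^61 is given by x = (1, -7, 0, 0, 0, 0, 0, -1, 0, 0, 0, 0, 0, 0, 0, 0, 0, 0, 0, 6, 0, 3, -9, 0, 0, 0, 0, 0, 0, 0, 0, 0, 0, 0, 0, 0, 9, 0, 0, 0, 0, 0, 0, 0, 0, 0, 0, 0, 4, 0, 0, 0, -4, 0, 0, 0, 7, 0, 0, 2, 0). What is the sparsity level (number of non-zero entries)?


Non-zero positions: [0, 1, 7, 19, 21, 22, 36, 48, 52, 56, 59].
Sparsity = 11.

11


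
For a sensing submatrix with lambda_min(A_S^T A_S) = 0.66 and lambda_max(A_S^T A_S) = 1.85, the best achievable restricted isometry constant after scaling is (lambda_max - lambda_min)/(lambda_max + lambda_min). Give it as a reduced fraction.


lambda_max - lambda_min = 1.85 - 0.66 = 1.19.
lambda_max + lambda_min = 1.85 + 0.66 = 2.51.
delta = 1.19/2.51 = 119/251.

119/251


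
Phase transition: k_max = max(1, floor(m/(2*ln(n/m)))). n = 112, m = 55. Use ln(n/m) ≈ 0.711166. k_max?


n/m = 112/55.
ln(n/m) ≈ 0.711166.
2*ln(n/m) ≈ 1.422332.
m/(2*ln(n/m)) ≈ 55/1.422332 ≈ 38.6689.
floor = 38.
k_max = max(1, 38) = 38.

38


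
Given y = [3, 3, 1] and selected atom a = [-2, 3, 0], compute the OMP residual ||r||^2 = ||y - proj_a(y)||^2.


a^T a = 13.
a^T y = 3.
coeff = 3/13 = 3/13.
||r||^2 = 238/13.

238/13


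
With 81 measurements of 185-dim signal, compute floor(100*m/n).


100*m/n = 100*81/185 ≈ 43.7838.
floor = 43.

43


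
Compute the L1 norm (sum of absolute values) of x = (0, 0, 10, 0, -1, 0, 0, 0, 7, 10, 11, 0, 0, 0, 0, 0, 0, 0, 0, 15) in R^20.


Non-zero entries: [(2, 10), (4, -1), (8, 7), (9, 10), (10, 11), (19, 15)]
Absolute values: [10, 1, 7, 10, 11, 15]
||x||_1 = sum = 54.

54


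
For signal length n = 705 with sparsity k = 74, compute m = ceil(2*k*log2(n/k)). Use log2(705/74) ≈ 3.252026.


log2(n/k) = log2(705/74) ≈ 3.252026.
2*k*log2(n/k) ≈ 2*74*3.252026 = 481.299848.
m = ceil(481.299848) = 482.

482


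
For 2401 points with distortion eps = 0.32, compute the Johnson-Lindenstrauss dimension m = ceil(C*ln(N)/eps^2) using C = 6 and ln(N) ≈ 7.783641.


ln(2401) ≈ 7.783641.
eps^2 = 0.32^2 = 0.1024.
C*ln(N)/eps^2 ≈ 6*7.783641/0.1024 ≈ 456.0727.
m = ceil(456.0727) = 457.

457


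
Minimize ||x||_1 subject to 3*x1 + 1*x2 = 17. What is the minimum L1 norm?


Axis intercepts:
  x1 = 17/3, x2 = 0: L1 = 17/3
  x1 = 0, x2 = 17: L1 = 17
x* = (17/3, 0)
||x*||_1 = 17/3.

17/3


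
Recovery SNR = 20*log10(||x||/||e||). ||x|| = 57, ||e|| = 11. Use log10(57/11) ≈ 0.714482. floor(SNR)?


||x||/||e|| = 57/11.
log10(57/11) ≈ 0.714482.
20*log10(||x||/||e||) ≈ 20*0.714482 = 14.28964.
floor(14.28964) = 14.

14


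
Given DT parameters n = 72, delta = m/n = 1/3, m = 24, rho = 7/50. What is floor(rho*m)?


m = 1/3*72 = 24.
rho = 7/50.
rho*m = 7/50*24 = 3.36.
k = floor(3.36) = 3.

3


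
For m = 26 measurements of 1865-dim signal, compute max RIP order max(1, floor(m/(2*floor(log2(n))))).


floor(log2(1865)) = 10.
2*10 = 20.
m/(2*floor(log2(n))) = 26/20 ≈ 1.3.
floor = 1.
k = max(1, 1) = 1.

1


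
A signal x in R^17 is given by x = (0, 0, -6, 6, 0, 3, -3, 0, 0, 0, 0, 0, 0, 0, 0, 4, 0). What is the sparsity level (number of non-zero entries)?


Non-zero positions: [2, 3, 5, 6, 15].
Sparsity = 5.

5


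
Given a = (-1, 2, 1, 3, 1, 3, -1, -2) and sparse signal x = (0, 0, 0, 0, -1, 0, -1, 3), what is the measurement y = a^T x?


Non-zero terms: ['1*-1', '-1*-1', '-2*3']
Products: [-1, 1, -6]
y = sum = -6.

-6


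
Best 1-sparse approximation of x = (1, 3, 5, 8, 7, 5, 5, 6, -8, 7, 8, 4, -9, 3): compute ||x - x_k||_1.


Sorted |x_i| descending: [9, 8, 8, 8, 7, 7, 6, 5, 5, 5, 4, 3, 3, 1]
Keep top 1: [9]
Tail entries: [8, 8, 8, 7, 7, 6, 5, 5, 5, 4, 3, 3, 1]
L1 error = sum of tail = 70.

70


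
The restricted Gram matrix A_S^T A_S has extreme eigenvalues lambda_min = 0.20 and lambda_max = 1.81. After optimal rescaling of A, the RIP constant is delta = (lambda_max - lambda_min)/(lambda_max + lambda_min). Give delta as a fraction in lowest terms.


lambda_max - lambda_min = 1.81 - 0.20 = 1.61.
lambda_max + lambda_min = 1.81 + 0.20 = 2.01.
delta = 1.61/2.01 = 161/201.

161/201


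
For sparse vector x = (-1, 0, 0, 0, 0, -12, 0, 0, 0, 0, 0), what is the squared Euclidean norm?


Non-zero entries: [(0, -1), (5, -12)]
Squares: [1, 144]
||x||_2^2 = sum = 145.

145


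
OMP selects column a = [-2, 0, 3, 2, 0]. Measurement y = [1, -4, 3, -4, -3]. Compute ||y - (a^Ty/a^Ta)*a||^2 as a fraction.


a^T a = 17.
a^T y = -1.
coeff = -1/17 = -1/17.
||r||^2 = 866/17.

866/17


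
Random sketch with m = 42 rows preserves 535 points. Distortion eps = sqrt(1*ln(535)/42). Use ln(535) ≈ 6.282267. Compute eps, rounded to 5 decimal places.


ln(535) ≈ 6.282267.
1*ln(N)/m ≈ 1*6.282267/42 ≈ 0.14957779.
eps = sqrt(0.14957779) ≈ 0.3867529 ≈ 0.38675.

0.38675


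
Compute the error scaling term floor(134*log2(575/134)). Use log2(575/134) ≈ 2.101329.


log2(n/k) = log2(575/134) ≈ 2.101329.
k*log2(n/k) ≈ 134*2.101329 = 281.578086.
floor(281.578086) = 281.

281


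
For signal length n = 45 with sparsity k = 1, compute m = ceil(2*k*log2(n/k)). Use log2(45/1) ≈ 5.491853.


log2(n/k) = log2(45/1) ≈ 5.491853.
2*k*log2(n/k) ≈ 2*1*5.491853 = 10.983706.
m = ceil(10.983706) = 11.

11


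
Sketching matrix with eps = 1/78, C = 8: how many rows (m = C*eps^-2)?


1/eps = 78.
(1/eps)^2 = 6084.
m = 8*6084 = 48672.

48672


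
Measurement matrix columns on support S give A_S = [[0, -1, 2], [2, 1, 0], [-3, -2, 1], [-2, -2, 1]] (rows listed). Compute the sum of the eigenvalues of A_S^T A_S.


Sum of eigenvalues of A_S^T A_S = trace(A_S^T A_S) = sum of squared column norms of A_S.
A_S^T A_S diagonal: [17, 10, 6].
trace = 17 + 10 + 6 = 33.

33


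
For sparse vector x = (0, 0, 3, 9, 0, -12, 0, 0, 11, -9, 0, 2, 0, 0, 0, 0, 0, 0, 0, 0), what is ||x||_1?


Non-zero entries: [(2, 3), (3, 9), (5, -12), (8, 11), (9, -9), (11, 2)]
Absolute values: [3, 9, 12, 11, 9, 2]
||x||_1 = sum = 46.

46


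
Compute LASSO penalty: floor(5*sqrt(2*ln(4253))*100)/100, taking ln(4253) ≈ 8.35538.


ln(4253) ≈ 8.35538.
2*ln(n) ≈ 16.71076.
sqrt(2*ln(n)) ≈ sqrt(16.71076) ≈ 4.08788.
lambda ≈ 5*4.08788 = 20.4394.
floor(lambda*100)/100 = 20.43.

20.43


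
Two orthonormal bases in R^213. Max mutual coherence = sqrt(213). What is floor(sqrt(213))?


14^2 = 196 <= 213 < 225 = 15^2, so 14 <= sqrt(213) < 15.
floor(sqrt(213)) = 14.

14


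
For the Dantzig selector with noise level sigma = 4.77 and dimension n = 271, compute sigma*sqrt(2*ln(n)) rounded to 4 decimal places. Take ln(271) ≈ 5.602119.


ln(271) ≈ 5.602119.
2*ln(n) ≈ 11.204238.
sqrt(2*ln(n)) ≈ sqrt(11.204238) ≈ 3.347273.
threshold ≈ 4.77*3.347273 = 15.96649221 ≈ 15.9665.

15.9665


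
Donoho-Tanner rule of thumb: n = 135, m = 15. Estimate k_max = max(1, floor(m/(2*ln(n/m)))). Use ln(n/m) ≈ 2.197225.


n/m = 135/15 = 9.
ln(n/m) ≈ 2.197225.
2*ln(n/m) ≈ 4.39445.
m/(2*ln(n/m)) ≈ 15/4.39445 ≈ 3.4134.
floor = 3.
k_max = max(1, 3) = 3.

3


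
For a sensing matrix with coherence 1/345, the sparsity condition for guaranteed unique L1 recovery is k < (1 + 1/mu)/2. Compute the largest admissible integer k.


1/mu = 345.
1 + 1/mu = 346.
(1 + 1/mu)/2 = 173 is an integer and the inequality is strict, so k_max = 173 - 1 = 172.

172


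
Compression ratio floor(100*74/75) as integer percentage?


100*m/n = 100*74/75 ≈ 98.6667.
floor = 98.

98


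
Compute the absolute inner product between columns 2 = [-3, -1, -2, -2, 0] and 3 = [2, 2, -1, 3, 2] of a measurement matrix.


Inner product: -3*2 + -1*2 + -2*-1 + -2*3 + 0*2
Products: [-6, -2, 2, -6, 0]
Sum = -12.
|dot| = 12.

12


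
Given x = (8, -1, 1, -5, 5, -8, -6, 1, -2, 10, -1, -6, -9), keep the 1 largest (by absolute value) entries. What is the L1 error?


Sorted |x_i| descending: [10, 9, 8, 8, 6, 6, 5, 5, 2, 1, 1, 1, 1]
Keep top 1: [10]
Tail entries: [9, 8, 8, 6, 6, 5, 5, 2, 1, 1, 1, 1]
L1 error = sum of tail = 53.

53


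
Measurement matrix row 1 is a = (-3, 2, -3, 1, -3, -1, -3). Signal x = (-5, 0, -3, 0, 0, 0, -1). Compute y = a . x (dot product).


Non-zero terms: ['-3*-5', '-3*-3', '-3*-1']
Products: [15, 9, 3]
y = sum = 27.

27


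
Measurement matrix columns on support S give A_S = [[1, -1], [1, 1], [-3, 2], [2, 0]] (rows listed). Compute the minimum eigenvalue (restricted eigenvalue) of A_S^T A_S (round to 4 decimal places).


A_S^T A_S = [[15, -6], [-6, 6]].
trace = 21.
det = 54.
disc = trace^2 - 4*det = 441 - 4*54 = 225.
sqrt(225) = 15.
lam_min = (21 - 15)/2 = 3 = 3.0000.

3.0000


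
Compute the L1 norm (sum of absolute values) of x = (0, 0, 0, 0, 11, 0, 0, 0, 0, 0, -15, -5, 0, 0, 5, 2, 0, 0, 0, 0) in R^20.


Non-zero entries: [(4, 11), (10, -15), (11, -5), (14, 5), (15, 2)]
Absolute values: [11, 15, 5, 5, 2]
||x||_1 = sum = 38.

38


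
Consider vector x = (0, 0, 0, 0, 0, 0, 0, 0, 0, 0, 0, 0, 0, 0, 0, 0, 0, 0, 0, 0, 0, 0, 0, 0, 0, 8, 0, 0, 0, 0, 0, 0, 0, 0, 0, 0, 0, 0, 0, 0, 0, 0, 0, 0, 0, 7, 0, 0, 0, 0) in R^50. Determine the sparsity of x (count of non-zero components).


Non-zero positions: [25, 45].
Sparsity = 2.

2


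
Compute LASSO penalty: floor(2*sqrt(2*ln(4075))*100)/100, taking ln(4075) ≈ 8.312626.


ln(4075) ≈ 8.312626.
2*ln(n) ≈ 16.625252.
sqrt(2*ln(n)) ≈ sqrt(16.625252) ≈ 4.077408.
lambda ≈ 2*4.077408 = 8.154816.
floor(lambda*100)/100 = 8.15.

8.15


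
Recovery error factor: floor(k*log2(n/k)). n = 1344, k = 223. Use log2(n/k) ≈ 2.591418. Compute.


log2(n/k) = log2(1344/223) ≈ 2.591418.
k*log2(n/k) ≈ 223*2.591418 = 577.886214.
floor(577.886214) = 577.

577


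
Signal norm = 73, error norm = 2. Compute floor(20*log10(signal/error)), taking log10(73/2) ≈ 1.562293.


||x||/||e|| = 73/2.
log10(73/2) ≈ 1.562293.
20*log10(||x||/||e||) ≈ 20*1.562293 = 31.24586.
floor(31.24586) = 31.

31


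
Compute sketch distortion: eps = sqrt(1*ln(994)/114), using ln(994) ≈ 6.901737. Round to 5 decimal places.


ln(994) ≈ 6.901737.
1*ln(N)/m ≈ 1*6.901737/114 ≈ 0.06054155.
eps = sqrt(0.06054155) ≈ 0.2460519 ≈ 0.24605.

0.24605


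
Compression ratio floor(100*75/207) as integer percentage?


100*m/n = 100*75/207 ≈ 36.2319.
floor = 36.

36


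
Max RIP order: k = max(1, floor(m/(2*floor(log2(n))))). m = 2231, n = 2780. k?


floor(log2(2780)) = 11.
2*11 = 22.
m/(2*floor(log2(n))) = 2231/22 ≈ 101.4091.
floor = 101.
k = max(1, 101) = 101.

101


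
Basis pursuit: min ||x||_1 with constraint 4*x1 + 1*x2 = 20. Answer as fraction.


Axis intercepts:
  x1 = 5, x2 = 0: L1 = 5
  x1 = 0, x2 = 20: L1 = 20
x* = (5, 0)
||x*||_1 = 5.

5


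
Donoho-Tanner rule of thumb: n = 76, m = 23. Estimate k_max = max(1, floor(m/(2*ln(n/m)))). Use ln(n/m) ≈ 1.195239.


n/m = 76/23.
ln(n/m) ≈ 1.195239.
2*ln(n/m) ≈ 2.390478.
m/(2*ln(n/m)) ≈ 23/2.390478 ≈ 9.6215.
floor = 9.
k_max = max(1, 9) = 9.

9


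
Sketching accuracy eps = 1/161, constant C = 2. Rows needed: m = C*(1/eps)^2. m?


1/eps = 161.
(1/eps)^2 = 25921.
m = 2*25921 = 51842.

51842


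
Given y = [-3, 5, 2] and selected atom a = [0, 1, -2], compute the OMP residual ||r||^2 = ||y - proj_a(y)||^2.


a^T a = 5.
a^T y = 1.
coeff = 1/5 = 1/5.
||r||^2 = 189/5.

189/5


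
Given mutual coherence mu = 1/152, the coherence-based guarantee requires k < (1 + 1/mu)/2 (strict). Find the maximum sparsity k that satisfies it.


1/mu = 152.
1 + 1/mu = 153.
(1 + 1/mu)/2 = 76.5 is not an integer, so k_max = floor(76.5) = 76.

76


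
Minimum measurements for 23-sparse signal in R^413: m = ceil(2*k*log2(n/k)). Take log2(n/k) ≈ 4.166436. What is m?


log2(n/k) = log2(413/23) ≈ 4.166436.
2*k*log2(n/k) ≈ 2*23*4.166436 = 191.656056.
m = ceil(191.656056) = 192.

192


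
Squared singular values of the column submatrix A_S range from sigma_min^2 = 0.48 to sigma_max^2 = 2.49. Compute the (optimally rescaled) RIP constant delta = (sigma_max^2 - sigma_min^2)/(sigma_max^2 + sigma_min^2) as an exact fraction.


lambda_max - lambda_min = 2.49 - 0.48 = 2.01.
lambda_max + lambda_min = 2.49 + 0.48 = 2.97.
delta = 2.01/2.97 = 201/297 = 67/99.

67/99


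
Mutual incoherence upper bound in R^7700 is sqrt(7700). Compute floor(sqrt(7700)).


87^2 = 7569 <= 7700 < 7744 = 88^2, so 87 <= sqrt(7700) < 88.
floor(sqrt(7700)) = 87.

87


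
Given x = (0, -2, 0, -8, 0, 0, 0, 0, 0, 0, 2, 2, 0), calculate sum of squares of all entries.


Non-zero entries: [(1, -2), (3, -8), (10, 2), (11, 2)]
Squares: [4, 64, 4, 4]
||x||_2^2 = sum = 76.

76


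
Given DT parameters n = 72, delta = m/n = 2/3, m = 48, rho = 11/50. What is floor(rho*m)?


m = 2/3*72 = 48.
rho = 11/50.
rho*m = 11/50*48 = 10.56.
k = floor(10.56) = 10.

10


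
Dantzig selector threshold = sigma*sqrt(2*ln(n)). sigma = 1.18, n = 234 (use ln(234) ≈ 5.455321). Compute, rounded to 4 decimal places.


ln(234) ≈ 5.455321.
2*ln(n) ≈ 10.910642.
sqrt(2*ln(n)) ≈ sqrt(10.910642) ≈ 3.303126.
threshold ≈ 1.18*3.303126 = 3.89768868 ≈ 3.8977.

3.8977


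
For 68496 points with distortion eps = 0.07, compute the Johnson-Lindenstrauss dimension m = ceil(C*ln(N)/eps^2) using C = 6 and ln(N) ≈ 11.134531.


ln(68496) ≈ 11.134531.
eps^2 = 0.07^2 = 0.0049.
C*ln(N)/eps^2 ≈ 6*11.134531/0.0049 ≈ 13634.1196.
m = ceil(13634.1196) = 13635.

13635


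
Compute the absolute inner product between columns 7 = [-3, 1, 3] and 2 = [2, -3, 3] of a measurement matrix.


Inner product: -3*2 + 1*-3 + 3*3
Products: [-6, -3, 9]
Sum = 0.
|dot| = 0.

0


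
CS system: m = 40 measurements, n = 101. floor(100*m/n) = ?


100*m/n = 100*40/101 ≈ 39.604.
floor = 39.

39


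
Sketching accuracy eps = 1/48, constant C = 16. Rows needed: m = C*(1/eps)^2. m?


1/eps = 48.
(1/eps)^2 = 2304.
m = 16*2304 = 36864.

36864


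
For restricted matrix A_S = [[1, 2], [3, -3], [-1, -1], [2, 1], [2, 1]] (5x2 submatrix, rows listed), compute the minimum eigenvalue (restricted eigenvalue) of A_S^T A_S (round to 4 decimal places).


A_S^T A_S = [[19, -2], [-2, 16]].
trace = 35.
det = 300.
disc = trace^2 - 4*det = 1225 - 4*300 = 25.
sqrt(25) = 5.
lam_min = (35 - 5)/2 = 15 = 15.0000.

15.0000


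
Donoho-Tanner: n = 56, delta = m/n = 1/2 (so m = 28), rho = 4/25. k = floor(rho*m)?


m = 1/2*56 = 28.
rho = 4/25.
rho*m = 4/25*28 = 4.48.
k = floor(4.48) = 4.

4


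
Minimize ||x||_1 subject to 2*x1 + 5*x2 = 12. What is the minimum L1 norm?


Axis intercepts:
  x1 = 6, x2 = 0: L1 = 6
  x1 = 0, x2 = 12/5: L1 = 12/5
x* = (0, 12/5)
||x*||_1 = 12/5.

12/5


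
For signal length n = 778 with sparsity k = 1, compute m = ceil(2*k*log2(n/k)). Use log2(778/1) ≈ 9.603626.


log2(n/k) = log2(778/1) ≈ 9.603626.
2*k*log2(n/k) ≈ 2*1*9.603626 = 19.207252.
m = ceil(19.207252) = 20.

20


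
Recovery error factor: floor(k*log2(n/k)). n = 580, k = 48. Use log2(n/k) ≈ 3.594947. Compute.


log2(n/k) = log2(580/48) ≈ 3.594947.
k*log2(n/k) ≈ 48*3.594947 = 172.557456.
floor(172.557456) = 172.

172


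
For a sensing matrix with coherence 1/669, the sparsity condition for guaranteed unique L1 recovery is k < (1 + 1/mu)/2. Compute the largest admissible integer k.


1/mu = 669.
1 + 1/mu = 670.
(1 + 1/mu)/2 = 335 is an integer and the inequality is strict, so k_max = 335 - 1 = 334.

334


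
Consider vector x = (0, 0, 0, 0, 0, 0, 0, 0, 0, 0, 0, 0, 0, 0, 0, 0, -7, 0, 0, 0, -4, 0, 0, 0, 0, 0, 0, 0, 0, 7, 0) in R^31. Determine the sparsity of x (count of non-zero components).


Non-zero positions: [16, 20, 29].
Sparsity = 3.

3


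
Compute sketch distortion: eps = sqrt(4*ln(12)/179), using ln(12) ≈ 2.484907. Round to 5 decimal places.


ln(12) ≈ 2.484907.
4*ln(N)/m ≈ 4*2.484907/179 ≈ 0.05552865.
eps = sqrt(0.05552865) ≈ 0.2356452 ≈ 0.23565.

0.23565


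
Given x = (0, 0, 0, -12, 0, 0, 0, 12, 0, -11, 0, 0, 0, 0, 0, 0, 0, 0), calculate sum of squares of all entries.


Non-zero entries: [(3, -12), (7, 12), (9, -11)]
Squares: [144, 144, 121]
||x||_2^2 = sum = 409.

409


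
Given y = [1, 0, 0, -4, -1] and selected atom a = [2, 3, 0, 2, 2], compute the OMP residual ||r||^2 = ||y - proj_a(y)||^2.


a^T a = 21.
a^T y = -8.
coeff = -8/21 = -8/21.
||r||^2 = 314/21.

314/21


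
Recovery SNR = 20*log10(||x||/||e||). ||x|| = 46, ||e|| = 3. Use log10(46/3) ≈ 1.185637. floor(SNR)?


||x||/||e|| = 46/3.
log10(46/3) ≈ 1.185637.
20*log10(||x||/||e||) ≈ 20*1.185637 = 23.71274.
floor(23.71274) = 23.

23


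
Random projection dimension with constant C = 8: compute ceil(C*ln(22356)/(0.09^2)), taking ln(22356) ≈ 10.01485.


ln(22356) ≈ 10.01485.
eps^2 = 0.09^2 = 0.0081.
C*ln(N)/eps^2 ≈ 8*10.01485/0.0081 ≈ 9891.2099.
m = ceil(9891.2099) = 9892.

9892


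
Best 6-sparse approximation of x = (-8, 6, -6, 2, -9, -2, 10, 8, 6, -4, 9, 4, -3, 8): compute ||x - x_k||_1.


Sorted |x_i| descending: [10, 9, 9, 8, 8, 8, 6, 6, 6, 4, 4, 3, 2, 2]
Keep top 6: [10, 9, 9, 8, 8, 8]
Tail entries: [6, 6, 6, 4, 4, 3, 2, 2]
L1 error = sum of tail = 33.

33


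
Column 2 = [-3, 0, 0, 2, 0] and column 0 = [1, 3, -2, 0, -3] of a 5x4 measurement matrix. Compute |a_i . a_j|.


Inner product: -3*1 + 0*3 + 0*-2 + 2*0 + 0*-3
Products: [-3, 0, 0, 0, 0]
Sum = -3.
|dot| = 3.

3


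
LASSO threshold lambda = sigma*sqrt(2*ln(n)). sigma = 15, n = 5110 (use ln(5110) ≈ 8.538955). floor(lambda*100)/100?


ln(5110) ≈ 8.538955.
2*ln(n) ≈ 17.07791.
sqrt(2*ln(n)) ≈ sqrt(17.07791) ≈ 4.132543.
lambda ≈ 15*4.132543 = 61.988145.
floor(lambda*100)/100 = 61.98.

61.98


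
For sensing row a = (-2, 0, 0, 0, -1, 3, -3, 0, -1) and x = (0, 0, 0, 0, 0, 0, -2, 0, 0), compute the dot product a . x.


Non-zero terms: ['-3*-2']
Products: [6]
y = sum = 6.

6


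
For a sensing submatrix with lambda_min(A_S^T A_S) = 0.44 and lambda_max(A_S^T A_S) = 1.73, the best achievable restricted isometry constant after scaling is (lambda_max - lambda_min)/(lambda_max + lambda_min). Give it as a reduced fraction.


lambda_max - lambda_min = 1.73 - 0.44 = 1.29.
lambda_max + lambda_min = 1.73 + 0.44 = 2.17.
delta = 1.29/2.17 = 129/217.

129/217


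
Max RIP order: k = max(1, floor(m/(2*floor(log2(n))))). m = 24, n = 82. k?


floor(log2(82)) = 6.
2*6 = 12.
m/(2*floor(log2(n))) = 24/12 ≈ 2.0.
floor = 2.
k = max(1, 2) = 2.

2


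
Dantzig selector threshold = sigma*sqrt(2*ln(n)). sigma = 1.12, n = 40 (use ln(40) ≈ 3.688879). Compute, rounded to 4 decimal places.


ln(40) ≈ 3.688879.
2*ln(n) ≈ 7.377758.
sqrt(2*ln(n)) ≈ sqrt(7.377758) ≈ 2.716203.
threshold ≈ 1.12*2.716203 = 3.04214736 ≈ 3.0421.

3.0421


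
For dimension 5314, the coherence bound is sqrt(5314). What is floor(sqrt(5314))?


72^2 = 5184 <= 5314 < 5329 = 73^2, so 72 <= sqrt(5314) < 73.
floor(sqrt(5314)) = 72.

72


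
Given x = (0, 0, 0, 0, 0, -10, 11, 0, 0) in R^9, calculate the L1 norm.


Non-zero entries: [(5, -10), (6, 11)]
Absolute values: [10, 11]
||x||_1 = sum = 21.

21


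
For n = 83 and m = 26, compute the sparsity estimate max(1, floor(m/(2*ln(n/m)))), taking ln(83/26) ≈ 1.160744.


n/m = 83/26.
ln(n/m) ≈ 1.160744.
2*ln(n/m) ≈ 2.321488.
m/(2*ln(n/m)) ≈ 26/2.321488 ≈ 11.1997.
floor = 11.
k_max = max(1, 11) = 11.

11


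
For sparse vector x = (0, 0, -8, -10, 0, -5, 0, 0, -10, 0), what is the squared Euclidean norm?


Non-zero entries: [(2, -8), (3, -10), (5, -5), (8, -10)]
Squares: [64, 100, 25, 100]
||x||_2^2 = sum = 289.

289


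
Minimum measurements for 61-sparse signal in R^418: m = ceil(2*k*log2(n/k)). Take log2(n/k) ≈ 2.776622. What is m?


log2(n/k) = log2(418/61) ≈ 2.776622.
2*k*log2(n/k) ≈ 2*61*2.776622 = 338.747884.
m = ceil(338.747884) = 339.

339


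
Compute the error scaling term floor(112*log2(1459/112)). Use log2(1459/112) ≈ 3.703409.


log2(n/k) = log2(1459/112) ≈ 3.703409.
k*log2(n/k) ≈ 112*3.703409 = 414.781808.
floor(414.781808) = 414.

414


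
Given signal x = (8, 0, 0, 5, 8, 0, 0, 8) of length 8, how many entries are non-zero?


Non-zero positions: [0, 3, 4, 7].
Sparsity = 4.

4


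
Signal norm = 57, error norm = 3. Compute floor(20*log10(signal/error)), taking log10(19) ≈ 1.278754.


||x||/||e|| = 57/3 = 19.
log10(19) ≈ 1.278754.
20*log10(||x||/||e||) ≈ 20*1.278754 = 25.57508.
floor(25.57508) = 25.

25


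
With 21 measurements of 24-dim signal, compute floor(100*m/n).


100*m/n = 100*21/24 ≈ 87.5.
floor = 87.

87


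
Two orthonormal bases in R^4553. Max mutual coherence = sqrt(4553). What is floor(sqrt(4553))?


67^2 = 4489 <= 4553 < 4624 = 68^2, so 67 <= sqrt(4553) < 68.
floor(sqrt(4553)) = 67.

67


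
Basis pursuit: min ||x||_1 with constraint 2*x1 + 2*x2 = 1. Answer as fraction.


Axis intercepts:
  x1 = 1/2, x2 = 0: L1 = 1/2
  x1 = 0, x2 = 1/2: L1 = 1/2
x* = (1/2, 0)
||x*||_1 = 1/2.

1/2


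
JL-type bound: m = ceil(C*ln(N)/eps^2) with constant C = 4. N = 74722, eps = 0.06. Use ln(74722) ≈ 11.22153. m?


ln(74722) ≈ 11.22153.
eps^2 = 0.06^2 = 0.0036.
C*ln(N)/eps^2 ≈ 4*11.22153/0.0036 ≈ 12468.3667.
m = ceil(12468.3667) = 12469.

12469


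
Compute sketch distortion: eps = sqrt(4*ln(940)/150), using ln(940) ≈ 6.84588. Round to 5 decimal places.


ln(940) ≈ 6.84588.
4*ln(N)/m ≈ 4*6.84588/150 ≈ 0.1825568.
eps = sqrt(0.1825568) ≈ 0.4272667 ≈ 0.42727.

0.42727


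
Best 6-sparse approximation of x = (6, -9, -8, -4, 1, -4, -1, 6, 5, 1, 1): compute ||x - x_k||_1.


Sorted |x_i| descending: [9, 8, 6, 6, 5, 4, 4, 1, 1, 1, 1]
Keep top 6: [9, 8, 6, 6, 5, 4]
Tail entries: [4, 1, 1, 1, 1]
L1 error = sum of tail = 8.

8


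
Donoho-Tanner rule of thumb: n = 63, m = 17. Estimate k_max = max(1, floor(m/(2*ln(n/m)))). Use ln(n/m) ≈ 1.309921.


n/m = 63/17.
ln(n/m) ≈ 1.309921.
2*ln(n/m) ≈ 2.619842.
m/(2*ln(n/m)) ≈ 17/2.619842 ≈ 6.4889.
floor = 6.
k_max = max(1, 6) = 6.

6
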